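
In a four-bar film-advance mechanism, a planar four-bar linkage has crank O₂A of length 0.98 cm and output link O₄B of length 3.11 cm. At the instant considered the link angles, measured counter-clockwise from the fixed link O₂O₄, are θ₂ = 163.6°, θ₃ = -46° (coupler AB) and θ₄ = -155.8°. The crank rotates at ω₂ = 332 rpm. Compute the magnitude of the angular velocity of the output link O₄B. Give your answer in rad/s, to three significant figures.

5.75

ω₂ = 34.77 rad/s (from 332 rpm).
Differentiating the loop-closure r₂e^{iθ₂}+r₃e^{iθ₃}=r₁+r₄e^{iθ₄} gives r₂ω₂e^{iθ₂}+r₃ω₃e^{iθ₃}=r₄ω₄e^{iθ₄}.
Eliminating the other unknown: ω₄ = r₂ω₂ sin(θ₂−θ₃) / [r₄ sin(θ₄−θ₃)].
Numerator sine = -0.49394; denominator sine = -0.94088.
Result = 0.0098·34.77·(-0.49394) / (0.0311·(-0.94088)) = +5.7514 rad/s; magnitude 5.7514 rad/s.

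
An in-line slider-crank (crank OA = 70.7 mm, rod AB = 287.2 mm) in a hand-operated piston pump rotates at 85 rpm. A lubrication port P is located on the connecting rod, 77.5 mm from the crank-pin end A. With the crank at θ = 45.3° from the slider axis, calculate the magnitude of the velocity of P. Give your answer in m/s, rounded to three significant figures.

0.569

ω = 8.901 rad/s.  Crank-pin speed |V_A| = rω = 0.62931 m/s, perpendicular to OA.
Rod angle: sinφ = −(r/L) sinθ ⇒ φ = -10.077°; ω_rod = −rω cosθ/√(L²−r²sin²θ) = -1.5654 rad/s.
V_P = V_A + ω_rod × AP, with AP = 0.0775 m along the rod.
Components: V_Px = −rω sinθ − a·ω_rod·sinφ = -0.46854 m/s;  V_Py = rω cosθ + a·ω_rod·cosφ = +0.32321 m/s.
|V_P| = √(V_Px² + V_Py²) = 0.56921 m/s.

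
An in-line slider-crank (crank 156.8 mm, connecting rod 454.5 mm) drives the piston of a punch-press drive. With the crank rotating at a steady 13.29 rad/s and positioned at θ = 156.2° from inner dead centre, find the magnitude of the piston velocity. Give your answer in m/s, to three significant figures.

ω = 13.29 rad/s
For an in-line slider-crank, x = r cosθ + √(L² − r² sin²θ), so v = −rω sinθ·[1 + r cosθ/√(L² − r² sin²θ)].
With r = 0.1568 m, L = 0.4545 m, θ = 156.2°: √(L² − r² sin²θ) = 0.45007 m.
v = −0.1568·13.29·0.40355·[1 + 0.1568·-0.91496/0.45007] = -0.57288 m/s.
|v| = 0.57288 m/s.

0.573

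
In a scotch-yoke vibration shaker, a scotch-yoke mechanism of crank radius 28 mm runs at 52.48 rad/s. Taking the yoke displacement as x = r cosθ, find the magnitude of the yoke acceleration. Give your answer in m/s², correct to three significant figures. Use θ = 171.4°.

76.2

ω = 52.48 rad/s
x = r cosθ ⇒ ẍ = −rω² cosθ (ω constant).
|a| = rω²|cosθ| = 0.028·(52.48)²·|cos 171.4°| = 76.249 m/s².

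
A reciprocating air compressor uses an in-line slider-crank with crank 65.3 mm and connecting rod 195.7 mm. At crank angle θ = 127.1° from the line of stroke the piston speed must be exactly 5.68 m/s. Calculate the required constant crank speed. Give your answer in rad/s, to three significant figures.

138

For an in-line slider-crank, |v_piston| = rω|sinθ|·[1 + r cosθ/√(L² − r² sin²θ)].
With r = 0.0653 m, L = 0.1957 m, θ = 127.1°: the bracketed kinematic factor |dx/dθ| = 0.041207 m.
ω = v/|dx/dθ| = 5.68/0.041207 = 137.84 rad/s.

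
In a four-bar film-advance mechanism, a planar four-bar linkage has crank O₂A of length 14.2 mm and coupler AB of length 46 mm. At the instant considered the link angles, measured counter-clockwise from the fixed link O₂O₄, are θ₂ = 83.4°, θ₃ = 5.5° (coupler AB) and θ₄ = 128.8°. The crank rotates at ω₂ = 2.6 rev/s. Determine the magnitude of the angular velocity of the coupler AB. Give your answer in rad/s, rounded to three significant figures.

ω₂ = 16.34 rad/s (from 2.6 rev/s).
Differentiating the loop-closure r₂e^{iθ₂}+r₃e^{iθ₃}=r₁+r₄e^{iθ₄} gives r₂ω₂e^{iθ₂}+r₃ω₃e^{iθ₃}=r₄ω₄e^{iθ₄}.
Eliminating the other unknown: ω₃ = r₂ω₂ sin(θ₄−θ₂) / [r₃ sin(θ₃−θ₄)].
Numerator sine = +0.71203; denominator sine = -0.83581.
Result = 0.0142·16.34·(+0.71203) / (0.046·(-0.83581)) = -4.2961 rad/s; magnitude 4.2961 rad/s.

4.30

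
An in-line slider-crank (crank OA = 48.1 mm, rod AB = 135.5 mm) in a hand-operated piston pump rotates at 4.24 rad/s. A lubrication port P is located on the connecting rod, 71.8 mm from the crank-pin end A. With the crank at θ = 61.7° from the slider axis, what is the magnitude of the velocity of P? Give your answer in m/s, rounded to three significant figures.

0.202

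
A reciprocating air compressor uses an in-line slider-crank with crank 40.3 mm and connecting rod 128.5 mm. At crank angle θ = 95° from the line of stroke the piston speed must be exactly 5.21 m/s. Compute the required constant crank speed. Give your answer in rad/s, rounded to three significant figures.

134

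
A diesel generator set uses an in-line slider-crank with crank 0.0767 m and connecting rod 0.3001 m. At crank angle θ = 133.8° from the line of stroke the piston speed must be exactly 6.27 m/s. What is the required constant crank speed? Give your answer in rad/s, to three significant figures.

For an in-line slider-crank, |v_piston| = rω|sinθ|·[1 + r cosθ/√(L² − r² sin²θ)].
With r = 0.0767 m, L = 0.3001 m, θ = 133.8°: the bracketed kinematic factor |dx/dθ| = 0.045395 m.
ω = v/|dx/dθ| = 6.27/0.045395 = 138.12 rad/s.

138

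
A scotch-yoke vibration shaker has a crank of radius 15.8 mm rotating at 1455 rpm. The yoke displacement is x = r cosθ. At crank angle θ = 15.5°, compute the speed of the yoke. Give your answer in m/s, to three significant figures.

ω = 152.4 rad/s (from 1455 rpm).
x = r cosθ ⇒ ẋ = −rω sinθ.
|v| = rω|sinθ| = 0.0158·152.4·|sin 15.5°| = 0.64335 m/s.

0.643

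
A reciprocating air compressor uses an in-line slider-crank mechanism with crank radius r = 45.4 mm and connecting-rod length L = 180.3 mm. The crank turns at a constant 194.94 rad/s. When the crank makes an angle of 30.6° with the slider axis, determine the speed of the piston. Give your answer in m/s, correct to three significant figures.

5.49

ω = 194.9 rad/s
For an in-line slider-crank, x = r cosθ + √(L² − r² sin²θ), so v = −rω sinθ·[1 + r cosθ/√(L² − r² sin²θ)].
With r = 0.0454 m, L = 0.1803 m, θ = 30.6°: √(L² − r² sin²θ) = 0.17881 m.
v = −0.0454·194.9·0.50904·[1 + 0.0454·0.86074/0.17881] = -5.4897 m/s.
|v| = 5.4897 m/s.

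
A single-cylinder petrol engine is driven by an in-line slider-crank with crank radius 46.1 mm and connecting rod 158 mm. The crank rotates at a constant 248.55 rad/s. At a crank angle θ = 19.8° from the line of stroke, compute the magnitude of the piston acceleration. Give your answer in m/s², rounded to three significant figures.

3330

ω = 248.6 rad/s
x(θ) = r cosθ + √(L² − r² sin²θ); with ω constant, a = ω²·d²x/dθ².
d²x/dθ² = −r cosθ − r²(cos2θ)/√u − r⁴ sin²2θ/(4u^{3/2}),  u = L² − r² sin²θ = 0.0247201 m².
Substituting r = 0.0461 m, L = 0.158 m, θ = 19.8°: d²x/dθ² = -0.053908 m.
a = ω²·d²x/dθ² = (248.6)²·(-0.053908) = -3330.3 m/s²;  |a| = 3330.3 m/s².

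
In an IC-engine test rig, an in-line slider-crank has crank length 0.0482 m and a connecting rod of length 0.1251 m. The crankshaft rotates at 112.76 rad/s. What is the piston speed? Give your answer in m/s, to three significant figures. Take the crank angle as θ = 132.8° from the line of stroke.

ω = 112.8 rad/s
For an in-line slider-crank, x = r cosθ + √(L² − r² sin²θ), so v = −rω sinθ·[1 + r cosθ/√(L² − r² sin²θ)].
With r = 0.0482 m, L = 0.1251 m, θ = 132.8°: √(L² − r² sin²θ) = 0.12 m.
v = −0.0482·112.8·0.73373·[1 + 0.0482·-0.67944/0.12] = -2.8995 m/s.
|v| = 2.8995 m/s.

2.90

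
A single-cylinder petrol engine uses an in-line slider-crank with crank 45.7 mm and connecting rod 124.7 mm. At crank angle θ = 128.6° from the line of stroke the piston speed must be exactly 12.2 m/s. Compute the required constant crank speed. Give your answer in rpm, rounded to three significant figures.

For an in-line slider-crank, |v_piston| = rω|sinθ|·[1 + r cosθ/√(L² − r² sin²θ)].
With r = 0.0457 m, L = 0.1247 m, θ = 128.6°: the bracketed kinematic factor |dx/dθ| = 0.027192 m.
ω = v/|dx/dθ| = 12.2/0.027192 = 448.65 rad/s.
N = 60ω/(2π) = 4284.3 rpm.

4280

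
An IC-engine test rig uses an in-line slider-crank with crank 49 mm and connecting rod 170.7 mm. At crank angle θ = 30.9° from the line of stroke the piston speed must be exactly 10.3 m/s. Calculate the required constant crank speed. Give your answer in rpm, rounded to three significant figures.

3130

For an in-line slider-crank, |v_piston| = rω|sinθ|·[1 + r cosθ/√(L² − r² sin²θ)].
With r = 0.049 m, L = 0.1707 m, θ = 30.9°: the bracketed kinematic factor |dx/dθ| = 0.03143 m.
ω = v/|dx/dθ| = 10.3/0.03143 = 327.71 rad/s.
N = 60ω/(2π) = 3129.4 rpm.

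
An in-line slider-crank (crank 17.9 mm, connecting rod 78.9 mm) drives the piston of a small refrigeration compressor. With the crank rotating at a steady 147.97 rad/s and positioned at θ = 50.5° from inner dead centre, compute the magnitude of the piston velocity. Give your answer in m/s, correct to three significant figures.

2.34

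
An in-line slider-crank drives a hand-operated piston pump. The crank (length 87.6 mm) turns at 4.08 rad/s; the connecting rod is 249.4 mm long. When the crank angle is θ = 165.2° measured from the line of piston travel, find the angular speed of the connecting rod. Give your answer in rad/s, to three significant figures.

ω = 4.08 rad/s
The rod makes angle φ with the slider axis where L sinφ = r sinθ; differentiating, L cosφ·φ̇ = r ω cosθ.
L cosφ = √(L² − r² sin²θ) = 0.24839 m.
|ω_rod| = r ω |cosθ| / √(L² − r² sin²θ) = 0.0876·4.08·0.96682/0.24839 = 1.3911 rad/s.

1.39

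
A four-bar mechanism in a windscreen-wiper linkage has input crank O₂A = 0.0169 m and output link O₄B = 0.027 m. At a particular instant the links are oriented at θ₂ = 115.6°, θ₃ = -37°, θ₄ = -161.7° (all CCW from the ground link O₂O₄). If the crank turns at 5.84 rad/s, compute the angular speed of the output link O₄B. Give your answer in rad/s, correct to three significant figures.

2.05

ω₂ = 5.84 rad/s
Differentiating the loop-closure r₂e^{iθ₂}+r₃e^{iθ₃}=r₁+r₄e^{iθ₄} gives r₂ω₂e^{iθ₂}+r₃ω₃e^{iθ₃}=r₄ω₄e^{iθ₄}.
Eliminating the other unknown: ω₄ = r₂ω₂ sin(θ₂−θ₃) / [r₄ sin(θ₄−θ₃)].
Numerator sine = +0.46020; denominator sine = -0.82214.
Result = 0.0169·5.84·(+0.46020) / (0.027·(-0.82214)) = -2.0461 rad/s; magnitude 2.0461 rad/s.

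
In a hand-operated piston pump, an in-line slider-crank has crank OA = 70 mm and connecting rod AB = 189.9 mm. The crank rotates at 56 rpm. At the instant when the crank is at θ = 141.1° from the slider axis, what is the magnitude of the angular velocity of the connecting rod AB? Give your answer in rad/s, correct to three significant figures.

1.73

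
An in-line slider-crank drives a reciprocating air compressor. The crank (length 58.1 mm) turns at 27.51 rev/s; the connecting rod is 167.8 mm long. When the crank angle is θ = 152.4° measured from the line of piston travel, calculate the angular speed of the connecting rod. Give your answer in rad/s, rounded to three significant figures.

53.7

ω = 172.9 rad/s (converted from 27.51 rev/s).
The rod makes angle φ with the slider axis where L sinφ = r sinθ; differentiating, L cosφ·φ̇ = r ω cosθ.
L cosφ = √(L² − r² sin²θ) = 0.16563 m.
|ω_rod| = r ω |cosθ| / √(L² − r² sin²θ) = 0.0581·172.9·0.88620/0.16563 = 53.734 rad/s.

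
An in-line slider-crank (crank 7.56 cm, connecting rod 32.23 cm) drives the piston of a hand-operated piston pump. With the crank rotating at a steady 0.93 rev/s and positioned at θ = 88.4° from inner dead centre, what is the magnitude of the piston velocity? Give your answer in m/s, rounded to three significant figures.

ω = 2π·0.93 = 5.843 rad/s
For an in-line slider-crank, x = r cosθ + √(L² − r² sin²θ), so v = −rω sinθ·[1 + r cosθ/√(L² − r² sin²θ)].
With r = 0.0756 m, L = 0.3223 m, θ = 88.4°: √(L² − r² sin²θ) = 0.31332 m.
v = −0.0756·5.843·0.99961·[1 + 0.0756·0.02792/0.31332] = -0.44456 m/s.
|v| = 0.44456 m/s.

0.445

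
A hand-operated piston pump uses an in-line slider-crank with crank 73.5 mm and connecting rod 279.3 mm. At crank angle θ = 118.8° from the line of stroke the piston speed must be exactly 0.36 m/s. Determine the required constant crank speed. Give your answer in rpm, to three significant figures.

61.4

For an in-line slider-crank, |v_piston| = rω|sinθ|·[1 + r cosθ/√(L² − r² sin²θ)].
With r = 0.0735 m, L = 0.2793 m, θ = 118.8°: the bracketed kinematic factor |dx/dθ| = 0.056017 m.
ω = v/|dx/dθ| = 0.36/0.056017 = 6.4266 rad/s.
N = 60ω/(2π) = 61.37 rpm.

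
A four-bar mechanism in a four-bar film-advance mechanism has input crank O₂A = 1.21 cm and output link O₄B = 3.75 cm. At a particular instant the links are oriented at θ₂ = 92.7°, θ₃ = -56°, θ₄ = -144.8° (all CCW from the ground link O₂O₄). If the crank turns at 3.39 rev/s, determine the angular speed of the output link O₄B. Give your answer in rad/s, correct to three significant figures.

3.57

ω₂ = 21.3 rad/s (from 3.39 rev/s).
Differentiating the loop-closure r₂e^{iθ₂}+r₃e^{iθ₃}=r₁+r₄e^{iθ₄} gives r₂ω₂e^{iθ₂}+r₃ω₃e^{iθ₃}=r₄ω₄e^{iθ₄}.
Eliminating the other unknown: ω₄ = r₂ω₂ sin(θ₂−θ₃) / [r₄ sin(θ₄−θ₃)].
Numerator sine = +0.51952; denominator sine = -0.99978.
Result = 0.0121·21.3·(+0.51952) / (0.0375·(-0.99978)) = -3.5713 rad/s; magnitude 3.5713 rad/s.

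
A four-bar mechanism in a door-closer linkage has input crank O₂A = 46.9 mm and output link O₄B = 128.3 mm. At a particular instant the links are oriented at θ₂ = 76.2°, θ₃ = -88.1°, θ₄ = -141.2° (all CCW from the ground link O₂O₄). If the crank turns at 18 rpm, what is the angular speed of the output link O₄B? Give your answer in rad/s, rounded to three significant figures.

0.233

ω₂ = 1.885 rad/s (from 18 rpm).
Differentiating the loop-closure r₂e^{iθ₂}+r₃e^{iθ₃}=r₁+r₄e^{iθ₄} gives r₂ω₂e^{iθ₂}+r₃ω₃e^{iθ₃}=r₄ω₄e^{iθ₄}.
Eliminating the other unknown: ω₄ = r₂ω₂ sin(θ₂−θ₃) / [r₄ sin(θ₄−θ₃)].
Numerator sine = +0.27060; denominator sine = -0.79968.
Result = 0.0469·1.885·(+0.27060) / (0.1283·(-0.79968)) = -0.23316 rad/s; magnitude 0.23316 rad/s.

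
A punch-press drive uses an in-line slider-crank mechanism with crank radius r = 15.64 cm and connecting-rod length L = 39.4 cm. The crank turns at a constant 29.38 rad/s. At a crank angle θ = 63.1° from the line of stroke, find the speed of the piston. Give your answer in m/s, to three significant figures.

ω = 29.38 rad/s
For an in-line slider-crank, x = r cosθ + √(L² − r² sin²θ), so v = −rω sinθ·[1 + r cosθ/√(L² − r² sin²θ)].
With r = 0.1564 m, L = 0.394 m, θ = 63.1°: √(L² − r² sin²θ) = 0.36849 m.
v = −0.1564·29.38·0.89180·[1 + 0.1564·0.45243/0.36849] = -4.8848 m/s.
|v| = 4.8848 m/s.

4.88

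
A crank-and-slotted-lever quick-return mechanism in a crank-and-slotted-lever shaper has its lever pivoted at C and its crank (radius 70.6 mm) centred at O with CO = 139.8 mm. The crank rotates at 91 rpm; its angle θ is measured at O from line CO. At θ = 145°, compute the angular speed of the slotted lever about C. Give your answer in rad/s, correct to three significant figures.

3.53

ω = 9.529 rad/s (from 91 rpm).
Crank pin A relative to C: A = (d + r cosθ, r sinθ); lever angle φ = atan2(r sinθ, d + r cosθ).
Differentiating tanφ: φ̇ = rω(d cosθ + r)/(d² + r² + 2dr cosθ).
d² + r² + 2dr cosθ = |CA|² = 0.00835854 m²;  d cosθ + r = -0.043917 m.
|ω_lever| = |0.0706·9.529·-0.043917| / 0.00835854 = 3.5349 rad/s.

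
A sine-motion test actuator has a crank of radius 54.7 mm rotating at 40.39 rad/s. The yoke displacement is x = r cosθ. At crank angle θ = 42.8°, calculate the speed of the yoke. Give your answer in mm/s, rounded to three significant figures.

ω = 40.39 rad/s
x = r cosθ ⇒ ẋ = −rω sinθ.
|v| = rω|sinθ| = 0.0547·40.39·|sin 42.8°| = 1.5011 m/s = 1501.1 mm/s.

1500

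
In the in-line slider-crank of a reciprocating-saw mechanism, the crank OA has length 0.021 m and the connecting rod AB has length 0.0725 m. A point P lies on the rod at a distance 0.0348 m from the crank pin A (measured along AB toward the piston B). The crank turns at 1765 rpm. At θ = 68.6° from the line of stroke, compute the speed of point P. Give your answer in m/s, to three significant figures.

ω = 184.8 rad/s.  Crank-pin speed |V_A| = rω = 3.8814 m/s, perpendicular to OA.
Rod angle: sinφ = −(r/L) sinθ ⇒ φ = -15.646°; ω_rod = −rω cosθ/√(L²−r²sin²θ) = -20.286 rad/s.
V_P = V_A + ω_rod × AP, with AP = 0.0348 m along the rod.
Components: V_Px = −rω sinθ − a·ω_rod·sinφ = -3.8042 m/s;  V_Py = rω cosθ + a·ω_rod·cosφ = +0.73645 m/s.
|V_P| = √(V_Px² + V_Py²) = 3.8748 m/s.

3.87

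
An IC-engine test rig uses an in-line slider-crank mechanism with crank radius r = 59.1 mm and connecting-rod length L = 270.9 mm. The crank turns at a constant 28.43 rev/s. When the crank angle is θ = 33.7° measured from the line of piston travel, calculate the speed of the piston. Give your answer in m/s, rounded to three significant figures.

ω = 2π·28.4 = 178.6 rad/s
For an in-line slider-crank, x = r cosθ + √(L² − r² sin²θ), so v = −rω sinθ·[1 + r cosθ/√(L² − r² sin²θ)].
With r = 0.0591 m, L = 0.2709 m, θ = 33.7°: √(L² − r² sin²θ) = 0.26891 m.
v = −0.0591·178.6·0.55484·[1 + 0.0591·0.83195/0.26891] = -6.9286 m/s.
|v| = 6.9286 m/s.

6.93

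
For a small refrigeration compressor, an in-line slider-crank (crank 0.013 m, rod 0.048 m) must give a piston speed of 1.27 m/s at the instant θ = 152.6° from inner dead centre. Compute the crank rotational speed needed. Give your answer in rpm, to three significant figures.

2680

For an in-line slider-crank, |v_piston| = rω|sinθ|·[1 + r cosθ/√(L² − r² sin²θ)].
With r = 0.013 m, L = 0.048 m, θ = 152.6°: the bracketed kinematic factor |dx/dθ| = 0.0045328 m.
ω = v/|dx/dθ| = 1.27/0.0045328 = 280.18 rad/s.
N = 60ω/(2π) = 2675.5 rpm.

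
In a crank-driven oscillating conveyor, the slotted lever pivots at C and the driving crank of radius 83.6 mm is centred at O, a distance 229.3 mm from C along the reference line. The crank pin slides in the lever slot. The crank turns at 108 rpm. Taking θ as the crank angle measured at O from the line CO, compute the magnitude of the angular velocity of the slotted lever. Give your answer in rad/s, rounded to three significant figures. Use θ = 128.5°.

1.57

ω = 11.31 rad/s (from 108 rpm).
Crank pin A relative to C: A = (d + r cosθ, r sinθ); lever angle φ = atan2(r sinθ, d + r cosθ).
Differentiating tanφ: φ̇ = rω(d cosθ + r)/(d² + r² + 2dr cosθ).
d² + r² + 2dr cosθ = |CA|² = 0.0357009 m²;  d cosθ + r = -0.059143 m.
|ω_lever| = |0.0836·11.31·-0.059143| / 0.0357009 = 1.5663 rad/s.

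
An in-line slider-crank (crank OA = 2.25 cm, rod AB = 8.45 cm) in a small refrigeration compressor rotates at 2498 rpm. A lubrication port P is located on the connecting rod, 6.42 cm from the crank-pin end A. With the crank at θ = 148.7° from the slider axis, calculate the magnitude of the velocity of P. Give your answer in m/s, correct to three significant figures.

ω = 261.6 rad/s.  Crank-pin speed |V_A| = rω = 5.8858 m/s, perpendicular to OA.
Rod angle: sinφ = −(r/L) sinθ ⇒ φ = -7.951°; ω_rod = −rω cosθ/√(L²−r²sin²θ) = +60.094 rad/s.
V_P = V_A + ω_rod × AP, with AP = 0.0642 m along the rod.
Components: V_Px = −rω sinθ − a·ω_rod·sinφ = -2.5241 m/s;  V_Py = rω cosθ + a·ω_rod·cosφ = -1.2082 m/s.
|V_P| = √(V_Px² + V_Py²) = 2.7983 m/s.

2.80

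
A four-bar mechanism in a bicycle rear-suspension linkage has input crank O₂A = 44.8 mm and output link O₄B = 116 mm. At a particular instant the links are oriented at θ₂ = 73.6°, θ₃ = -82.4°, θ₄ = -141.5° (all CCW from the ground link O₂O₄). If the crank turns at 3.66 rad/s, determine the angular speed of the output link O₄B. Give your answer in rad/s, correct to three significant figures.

ω₂ = 3.66 rad/s
Differentiating the loop-closure r₂e^{iθ₂}+r₃e^{iθ₃}=r₁+r₄e^{iθ₄} gives r₂ω₂e^{iθ₂}+r₃ω₃e^{iθ₃}=r₄ω₄e^{iθ₄}.
Eliminating the other unknown: ω₄ = r₂ω₂ sin(θ₂−θ₃) / [r₄ sin(θ₄−θ₃)].
Numerator sine = +0.40674; denominator sine = -0.85806.
Result = 0.0448·3.66·(+0.40674) / (0.116·(-0.85806)) = -0.67003 rad/s; magnitude 0.67003 rad/s.

0.670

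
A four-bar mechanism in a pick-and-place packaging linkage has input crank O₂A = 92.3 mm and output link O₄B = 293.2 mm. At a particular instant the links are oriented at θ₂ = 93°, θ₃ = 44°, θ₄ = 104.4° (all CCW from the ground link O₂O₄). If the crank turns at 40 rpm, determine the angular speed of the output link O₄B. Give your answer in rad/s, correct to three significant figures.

ω₂ = 4.189 rad/s (from 40 rpm).
Differentiating the loop-closure r₂e^{iθ₂}+r₃e^{iθ₃}=r₁+r₄e^{iθ₄} gives r₂ω₂e^{iθ₂}+r₃ω₃e^{iθ₃}=r₄ω₄e^{iθ₄}.
Eliminating the other unknown: ω₄ = r₂ω₂ sin(θ₂−θ₃) / [r₄ sin(θ₄−θ₃)].
Numerator sine = +0.75471; denominator sine = +0.86949.
Result = 0.0923·4.189·(+0.75471) / (0.2932·(+0.86949)) = +1.1446 rad/s; magnitude 1.1446 rad/s.

1.14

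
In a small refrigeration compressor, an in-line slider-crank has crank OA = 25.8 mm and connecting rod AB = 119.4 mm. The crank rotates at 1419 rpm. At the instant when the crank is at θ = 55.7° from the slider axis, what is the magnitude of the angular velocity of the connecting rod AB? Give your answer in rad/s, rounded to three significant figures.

18.4

ω = 148.6 rad/s (converted from 1419 rpm).
The rod makes angle φ with the slider axis where L sinφ = r sinθ; differentiating, L cosφ·φ̇ = r ω cosθ.
L cosφ = √(L² − r² sin²θ) = 0.11748 m.
|ω_rod| = r ω |cosθ| / √(L² − r² sin²θ) = 0.0258·148.6·0.56353/0.11748 = 18.39 rad/s.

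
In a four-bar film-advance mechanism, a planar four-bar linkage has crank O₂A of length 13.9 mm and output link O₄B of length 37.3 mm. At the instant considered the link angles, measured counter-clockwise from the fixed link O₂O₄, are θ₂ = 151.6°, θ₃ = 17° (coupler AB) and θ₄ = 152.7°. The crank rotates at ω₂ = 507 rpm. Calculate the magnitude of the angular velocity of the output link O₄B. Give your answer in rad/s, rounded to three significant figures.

20.2

ω₂ = 53.09 rad/s (from 507 rpm).
Differentiating the loop-closure r₂e^{iθ₂}+r₃e^{iθ₃}=r₁+r₄e^{iθ₄} gives r₂ω₂e^{iθ₂}+r₃ω₃e^{iθ₃}=r₄ω₄e^{iθ₄}.
Eliminating the other unknown: ω₄ = r₂ω₂ sin(θ₂−θ₃) / [r₄ sin(θ₄−θ₃)].
Numerator sine = +0.71203; denominator sine = +0.69842.
Result = 0.0139·53.09·(+0.71203) / (0.0373·(+0.69842)) = +20.171 rad/s; magnitude 20.171 rad/s.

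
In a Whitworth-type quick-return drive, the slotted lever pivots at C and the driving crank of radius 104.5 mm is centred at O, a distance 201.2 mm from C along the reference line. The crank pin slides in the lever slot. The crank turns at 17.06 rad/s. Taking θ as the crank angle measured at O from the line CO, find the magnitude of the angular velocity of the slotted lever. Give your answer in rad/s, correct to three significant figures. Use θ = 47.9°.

5.36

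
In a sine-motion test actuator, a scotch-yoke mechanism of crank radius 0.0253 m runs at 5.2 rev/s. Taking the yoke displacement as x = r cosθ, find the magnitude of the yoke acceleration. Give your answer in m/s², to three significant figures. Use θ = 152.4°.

23.9

ω = 32.67 rad/s (from 5.2 rev/s).
x = r cosθ ⇒ ẍ = −rω² cosθ (ω constant).
|a| = rω²|cosθ| = 0.0253·(32.67)²·|cos 152.4°| = 23.934 m/s².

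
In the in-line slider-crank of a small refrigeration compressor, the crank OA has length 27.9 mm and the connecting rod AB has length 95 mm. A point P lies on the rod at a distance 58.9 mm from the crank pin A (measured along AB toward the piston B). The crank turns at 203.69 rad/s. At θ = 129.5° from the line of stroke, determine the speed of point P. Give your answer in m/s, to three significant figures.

4.10

ω = 203.7 rad/s.  Crank-pin speed |V_A| = rω = 5.683 m/s, perpendicular to OA.
Rod angle: sinφ = −(r/L) sinθ ⇒ φ = -13.098°; ω_rod = −rω cosθ/√(L²−r²sin²θ) = +39.067 rad/s.
V_P = V_A + ω_rod × AP, with AP = 0.0589 m along the rod.
Components: V_Px = −rω sinθ − a·ω_rod·sinφ = -3.8637 m/s;  V_Py = rω cosθ + a·ω_rod·cosφ = -1.3736 m/s.
|V_P| = √(V_Px² + V_Py²) = 4.1006 m/s.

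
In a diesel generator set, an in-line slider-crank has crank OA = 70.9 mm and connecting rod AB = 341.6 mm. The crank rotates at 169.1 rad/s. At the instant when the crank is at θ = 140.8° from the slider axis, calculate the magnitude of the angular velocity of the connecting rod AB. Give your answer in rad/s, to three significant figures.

ω = 169.1 rad/s
The rod makes angle φ with the slider axis where L sinφ = r sinθ; differentiating, L cosφ·φ̇ = r ω cosθ.
L cosφ = √(L² − r² sin²θ) = 0.33865 m.
|ω_rod| = r ω |cosθ| / √(L² − r² sin²θ) = 0.0709·169.1·0.77494/0.33865 = 27.435 rad/s.

27.4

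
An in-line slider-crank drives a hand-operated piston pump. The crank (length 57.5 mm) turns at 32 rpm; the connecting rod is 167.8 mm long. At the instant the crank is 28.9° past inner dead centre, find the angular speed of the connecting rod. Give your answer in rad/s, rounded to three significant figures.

1.02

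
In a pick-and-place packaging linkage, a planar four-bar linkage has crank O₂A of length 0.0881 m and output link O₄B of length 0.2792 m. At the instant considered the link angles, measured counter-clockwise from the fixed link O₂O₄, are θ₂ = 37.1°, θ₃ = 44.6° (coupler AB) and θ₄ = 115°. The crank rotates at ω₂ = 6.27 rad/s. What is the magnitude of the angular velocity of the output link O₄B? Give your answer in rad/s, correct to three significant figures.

0.274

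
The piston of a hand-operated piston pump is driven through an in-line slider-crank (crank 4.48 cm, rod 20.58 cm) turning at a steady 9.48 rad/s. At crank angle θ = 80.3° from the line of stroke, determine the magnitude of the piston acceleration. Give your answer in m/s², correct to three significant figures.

0.167

ω = 9.48 rad/s
x(θ) = r cosθ + √(L² − r² sin²θ); with ω constant, a = ω²·d²x/dθ².
d²x/dθ² = −r cosθ − r²(cos2θ)/√u − r⁴ sin²2θ/(4u^{3/2}),  u = L² − r² sin²θ = 0.0404036 m².
Substituting r = 0.0448 m, L = 0.2058 m, θ = 80.3°: d²x/dθ² = +0.001856 m.
a = ω²·d²x/dθ² = (9.48)²·(+0.001856) = +0.1668 m/s²;  |a| = 0.1668 m/s².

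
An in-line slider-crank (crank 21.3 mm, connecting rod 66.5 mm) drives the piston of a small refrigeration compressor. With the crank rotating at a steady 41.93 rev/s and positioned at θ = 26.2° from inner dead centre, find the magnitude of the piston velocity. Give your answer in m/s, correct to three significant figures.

3.20

ω = 2π·41.9 = 263.5 rad/s
For an in-line slider-crank, x = r cosθ + √(L² − r² sin²θ), so v = −rω sinθ·[1 + r cosθ/√(L² − r² sin²θ)].
With r = 0.0213 m, L = 0.0665 m, θ = 26.2°: √(L² − r² sin²θ) = 0.065832 m.
v = −0.0213·263.5·0.44151·[1 + 0.0213·0.89726/0.065832] = -3.1968 m/s.
|v| = 3.1968 m/s.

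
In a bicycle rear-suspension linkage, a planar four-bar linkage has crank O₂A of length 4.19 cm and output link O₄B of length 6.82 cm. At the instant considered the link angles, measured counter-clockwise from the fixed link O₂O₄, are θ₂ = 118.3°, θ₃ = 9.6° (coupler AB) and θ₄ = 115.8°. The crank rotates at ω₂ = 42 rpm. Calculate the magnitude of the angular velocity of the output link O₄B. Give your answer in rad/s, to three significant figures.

2.67

ω₂ = 4.398 rad/s (from 42 rpm).
Differentiating the loop-closure r₂e^{iθ₂}+r₃e^{iθ₃}=r₁+r₄e^{iθ₄} gives r₂ω₂e^{iθ₂}+r₃ω₃e^{iθ₃}=r₄ω₄e^{iθ₄}.
Eliminating the other unknown: ω₄ = r₂ω₂ sin(θ₂−θ₃) / [r₄ sin(θ₄−θ₃)].
Numerator sine = +0.94721; denominator sine = +0.96029.
Result = 0.0419·4.398·(+0.94721) / (0.0682·(+0.96029)) = +2.6653 rad/s; magnitude 2.6653 rad/s.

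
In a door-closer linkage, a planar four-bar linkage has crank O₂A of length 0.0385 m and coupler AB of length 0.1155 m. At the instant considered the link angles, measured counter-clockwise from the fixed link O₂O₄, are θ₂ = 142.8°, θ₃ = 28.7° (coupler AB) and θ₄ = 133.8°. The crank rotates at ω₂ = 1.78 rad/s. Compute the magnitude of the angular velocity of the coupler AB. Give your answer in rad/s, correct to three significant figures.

ω₂ = 1.78 rad/s
Differentiating the loop-closure r₂e^{iθ₂}+r₃e^{iθ₃}=r₁+r₄e^{iθ₄} gives r₂ω₂e^{iθ₂}+r₃ω₃e^{iθ₃}=r₄ω₄e^{iθ₄}.
Eliminating the other unknown: ω₃ = r₂ω₂ sin(θ₄−θ₂) / [r₃ sin(θ₃−θ₄)].
Numerator sine = -0.15643; denominator sine = -0.96547.
Result = 0.0385·1.78·(-0.15643) / (0.1155·(-0.96547)) = +0.096137 rad/s; magnitude 0.096137 rad/s.

0.0961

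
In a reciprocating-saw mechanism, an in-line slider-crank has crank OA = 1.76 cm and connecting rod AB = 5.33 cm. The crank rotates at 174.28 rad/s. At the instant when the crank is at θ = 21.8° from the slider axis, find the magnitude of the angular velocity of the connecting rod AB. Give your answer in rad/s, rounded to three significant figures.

ω = 174.3 rad/s
The rod makes angle φ with the slider axis where L sinφ = r sinθ; differentiating, L cosφ·φ̇ = r ω cosθ.
L cosφ = √(L² − r² sin²θ) = 0.052898 m.
|ω_rod| = r ω |cosθ| / √(L² − r² sin²θ) = 0.0176·174.3·0.92849/0.052898 = 53.839 rad/s.

53.8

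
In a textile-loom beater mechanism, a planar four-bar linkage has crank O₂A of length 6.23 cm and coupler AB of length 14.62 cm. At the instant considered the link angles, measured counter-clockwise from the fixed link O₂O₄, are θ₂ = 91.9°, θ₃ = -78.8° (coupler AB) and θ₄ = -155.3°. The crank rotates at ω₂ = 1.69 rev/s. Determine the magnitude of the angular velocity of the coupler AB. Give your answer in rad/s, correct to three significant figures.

4.29

ω₂ = 10.62 rad/s (from 1.69 rev/s).
Differentiating the loop-closure r₂e^{iθ₂}+r₃e^{iθ₃}=r₁+r₄e^{iθ₄} gives r₂ω₂e^{iθ₂}+r₃ω₃e^{iθ₃}=r₄ω₄e^{iθ₄}.
Eliminating the other unknown: ω₃ = r₂ω₂ sin(θ₄−θ₂) / [r₃ sin(θ₃−θ₄)].
Numerator sine = +0.92186; denominator sine = +0.97237.
Result = 0.0623·10.62·(+0.92186) / (0.1462·(+0.97237)) = +4.2899 rad/s; magnitude 4.2899 rad/s.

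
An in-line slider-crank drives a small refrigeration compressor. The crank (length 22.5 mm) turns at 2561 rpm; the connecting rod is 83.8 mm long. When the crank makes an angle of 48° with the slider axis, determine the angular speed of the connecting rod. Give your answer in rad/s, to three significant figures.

49.2

ω = 268.2 rad/s (converted from 2561 rpm).
The rod makes angle φ with the slider axis where L sinφ = r sinθ; differentiating, L cosφ·φ̇ = r ω cosθ.
L cosφ = √(L² − r² sin²θ) = 0.082115 m.
|ω_rod| = r ω |cosθ| / √(L² − r² sin²θ) = 0.0225·268.2·0.66913/0.082115 = 49.171 rad/s.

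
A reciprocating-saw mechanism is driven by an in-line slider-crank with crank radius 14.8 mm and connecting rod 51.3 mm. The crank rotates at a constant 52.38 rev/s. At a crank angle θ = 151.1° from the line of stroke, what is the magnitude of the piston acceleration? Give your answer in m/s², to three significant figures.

ω = 2π·52.4 = 329.1 rad/s
x(θ) = r cosθ + √(L² − r² sin²θ); with ω constant, a = ω²·d²x/dθ².
d²x/dθ² = −r cosθ − r²(cos2θ)/√u − r⁴ sin²2θ/(4u^{3/2}),  u = L² − r² sin²θ = 0.00258053 m².
Substituting r = 0.0148 m, L = 0.0513 m, θ = 151.1°: d²x/dθ² = +0.010594 m.
a = ω²·d²x/dθ² = (329.1)²·(+0.010594) = +1147.5 m/s²;  |a| = 1147.5 m/s².

1150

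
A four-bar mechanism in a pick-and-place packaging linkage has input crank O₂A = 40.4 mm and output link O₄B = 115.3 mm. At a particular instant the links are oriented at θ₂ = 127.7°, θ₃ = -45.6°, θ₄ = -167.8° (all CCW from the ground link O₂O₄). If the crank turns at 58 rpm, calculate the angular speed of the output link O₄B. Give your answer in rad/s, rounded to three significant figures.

0.293

ω₂ = 6.074 rad/s (from 58 rpm).
Differentiating the loop-closure r₂e^{iθ₂}+r₃e^{iθ₃}=r₁+r₄e^{iθ₄} gives r₂ω₂e^{iθ₂}+r₃ω₃e^{iθ₃}=r₄ω₄e^{iθ₄}.
Eliminating the other unknown: ω₄ = r₂ω₂ sin(θ₂−θ₃) / [r₄ sin(θ₄−θ₃)].
Numerator sine = +0.11667; denominator sine = -0.84619.
Result = 0.0404·6.074·(+0.11667) / (0.1153·(-0.84619)) = -0.29343 rad/s; magnitude 0.29343 rad/s.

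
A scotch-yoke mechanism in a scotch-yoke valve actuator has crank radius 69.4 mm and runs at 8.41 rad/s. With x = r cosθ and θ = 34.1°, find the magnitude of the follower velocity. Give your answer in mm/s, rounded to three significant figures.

327

ω = 8.41 rad/s
x = r cosθ ⇒ ẋ = −rω sinθ.
|v| = rω|sinθ| = 0.0694·8.41·|sin 34.1°| = 0.32722 m/s = 327.22 mm/s.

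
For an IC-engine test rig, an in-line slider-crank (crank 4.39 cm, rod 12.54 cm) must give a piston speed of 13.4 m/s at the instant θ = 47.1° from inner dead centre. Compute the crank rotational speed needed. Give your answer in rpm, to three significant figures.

3190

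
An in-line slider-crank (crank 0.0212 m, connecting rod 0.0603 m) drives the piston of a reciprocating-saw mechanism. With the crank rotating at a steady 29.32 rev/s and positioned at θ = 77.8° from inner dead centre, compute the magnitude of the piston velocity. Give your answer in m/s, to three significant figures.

ω = 2π·29.3 = 184.2 rad/s
For an in-line slider-crank, x = r cosθ + √(L² − r² sin²θ), so v = −rω sinθ·[1 + r cosθ/√(L² − r² sin²θ)].
With r = 0.0212 m, L = 0.0603 m, θ = 77.8°: √(L² − r² sin²θ) = 0.056628 m.
v = −0.0212·184.2·0.97742·[1 + 0.0212·0.21132/0.056628] = -4.1193 m/s.
|v| = 4.1193 m/s.

4.12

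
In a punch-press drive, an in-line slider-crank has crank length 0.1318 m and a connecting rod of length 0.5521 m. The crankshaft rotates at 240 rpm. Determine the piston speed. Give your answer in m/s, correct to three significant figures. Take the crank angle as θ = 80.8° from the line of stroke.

ω = 2π·240/60 = 25.13 rad/s
For an in-line slider-crank, x = r cosθ + √(L² − r² sin²θ), so v = −rω sinθ·[1 + r cosθ/√(L² − r² sin²θ)].
With r = 0.1318 m, L = 0.5521 m, θ = 80.8°: √(L² − r² sin²θ) = 0.53655 m.
v = −0.1318·25.13·0.98714·[1 + 0.1318·0.15988/0.53655] = -3.3983 m/s.
|v| = 3.3983 m/s.

3.40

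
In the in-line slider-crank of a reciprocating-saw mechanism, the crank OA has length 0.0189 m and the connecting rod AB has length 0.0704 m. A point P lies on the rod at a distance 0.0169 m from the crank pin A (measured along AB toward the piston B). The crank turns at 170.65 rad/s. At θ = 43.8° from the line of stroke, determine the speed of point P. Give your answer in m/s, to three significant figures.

ω = 170.7 rad/s.  Crank-pin speed |V_A| = rω = 3.2253 m/s, perpendicular to OA.
Rod angle: sinφ = −(r/L) sinθ ⇒ φ = -10.709°; ω_rod = −rω cosθ/√(L²−r²sin²θ) = -33.653 rad/s.
V_P = V_A + ω_rod × AP, with AP = 0.0169 m along the rod.
Components: V_Px = −rω sinθ − a·ω_rod·sinφ = -2.338 m/s;  V_Py = rω cosθ + a·ω_rod·cosφ = +1.7691 m/s.
|V_P| = √(V_Px² + V_Py²) = 2.9319 m/s.

2.93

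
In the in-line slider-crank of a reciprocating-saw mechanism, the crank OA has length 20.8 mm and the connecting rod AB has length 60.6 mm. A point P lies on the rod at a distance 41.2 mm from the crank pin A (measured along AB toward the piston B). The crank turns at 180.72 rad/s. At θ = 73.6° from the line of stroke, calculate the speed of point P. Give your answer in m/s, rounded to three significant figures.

ω = 180.7 rad/s.  Crank-pin speed |V_A| = rω = 3.759 m/s, perpendicular to OA.
Rod angle: sinφ = −(r/L) sinθ ⇒ φ = -19.224°; ω_rod = −rω cosθ/√(L²−r²sin²θ) = -18.548 rad/s.
V_P = V_A + ω_rod × AP, with AP = 0.0412 m along the rod.
Components: V_Px = −rω sinθ − a·ω_rod·sinφ = -3.8577 m/s;  V_Py = rω cosθ + a·ω_rod·cosφ = +0.33976 m/s.
|V_P| = √(V_Px² + V_Py²) = 3.8726 m/s.

3.87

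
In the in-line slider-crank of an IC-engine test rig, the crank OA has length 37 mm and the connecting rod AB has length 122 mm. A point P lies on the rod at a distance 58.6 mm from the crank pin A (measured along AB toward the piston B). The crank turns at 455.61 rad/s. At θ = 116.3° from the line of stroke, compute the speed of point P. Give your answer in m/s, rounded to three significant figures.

14.6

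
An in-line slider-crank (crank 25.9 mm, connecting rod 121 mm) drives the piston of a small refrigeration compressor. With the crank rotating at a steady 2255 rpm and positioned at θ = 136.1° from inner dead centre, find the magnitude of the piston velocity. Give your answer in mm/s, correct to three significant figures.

3580

ω = 2π·2255/60 = 236.1 rad/s
For an in-line slider-crank, x = r cosθ + √(L² − r² sin²θ), so v = −rω sinθ·[1 + r cosθ/√(L² − r² sin²θ)].
With r = 0.0259 m, L = 0.121 m, θ = 136.1°: √(L² − r² sin²θ) = 0.11966 m.
v = −0.0259·236.1·0.69340·[1 + 0.0259·-0.72055/0.11966] = -3.5795 m/s.
|v| = 3.5795 m/s = 3579.5 mm/s.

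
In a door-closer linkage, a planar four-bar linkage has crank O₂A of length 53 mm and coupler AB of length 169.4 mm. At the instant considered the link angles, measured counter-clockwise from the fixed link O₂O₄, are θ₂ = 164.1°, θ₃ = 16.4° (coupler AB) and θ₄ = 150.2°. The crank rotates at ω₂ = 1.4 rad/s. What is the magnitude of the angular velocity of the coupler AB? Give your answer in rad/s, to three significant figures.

ω₂ = 1.4 rad/s
Differentiating the loop-closure r₂e^{iθ₂}+r₃e^{iθ₃}=r₁+r₄e^{iθ₄} gives r₂ω₂e^{iθ₂}+r₃ω₃e^{iθ₃}=r₄ω₄e^{iθ₄}.
Eliminating the other unknown: ω₃ = r₂ω₂ sin(θ₄−θ₂) / [r₃ sin(θ₃−θ₄)].
Numerator sine = -0.24023; denominator sine = -0.72176.
Result = 0.053·1.4·(-0.24023) / (0.1694·(-0.72176)) = +0.14579 rad/s; magnitude 0.14579 rad/s.

0.146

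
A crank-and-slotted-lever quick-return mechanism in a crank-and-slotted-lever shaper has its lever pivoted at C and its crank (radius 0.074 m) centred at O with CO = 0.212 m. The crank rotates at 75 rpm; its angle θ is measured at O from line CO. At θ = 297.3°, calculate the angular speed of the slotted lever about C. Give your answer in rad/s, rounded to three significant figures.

ω = 7.854 rad/s (from 75 rpm).
Crank pin A relative to C: A = (d + r cosθ, r sinθ); lever angle φ = atan2(r sinθ, d + r cosθ).
Differentiating tanφ: φ̇ = rω(d cosθ + r)/(d² + r² + 2dr cosθ).
d² + r² + 2dr cosθ = |CA|² = 0.0648106 m²;  d cosθ + r = +0.17123 m.
|ω_lever| = |0.074·7.854·+0.17123| / 0.0648106 = 1.5356 rad/s.

1.54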